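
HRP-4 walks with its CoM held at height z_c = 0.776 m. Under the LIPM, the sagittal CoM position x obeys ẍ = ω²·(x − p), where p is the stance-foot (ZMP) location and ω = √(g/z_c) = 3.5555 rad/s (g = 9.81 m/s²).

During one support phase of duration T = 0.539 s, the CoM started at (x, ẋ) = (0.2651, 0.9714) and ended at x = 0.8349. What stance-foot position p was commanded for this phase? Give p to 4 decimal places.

p = 0.4021

ωT = 3.5555·0.539 = 1.916415; cosh(ωT) = 3.471840, sinh(ωT) = 3.324706
x(T) = p + (x₀−p)·cosh(ωT) + (ẋ₀/ω)·sinh(ωT) ⇒ p·(1 − cosh) = x(T) − x₀·cosh − (ẋ₀/ω)·sinh
numerator   = 0.8349 − (0.2651)·3.471840 − (0.9714/3.5555)·3.324706 = -0.993829
denominator = 1 − 3.471840 = -2.471840
p = -0.993829 / -2.471840 = 0.4021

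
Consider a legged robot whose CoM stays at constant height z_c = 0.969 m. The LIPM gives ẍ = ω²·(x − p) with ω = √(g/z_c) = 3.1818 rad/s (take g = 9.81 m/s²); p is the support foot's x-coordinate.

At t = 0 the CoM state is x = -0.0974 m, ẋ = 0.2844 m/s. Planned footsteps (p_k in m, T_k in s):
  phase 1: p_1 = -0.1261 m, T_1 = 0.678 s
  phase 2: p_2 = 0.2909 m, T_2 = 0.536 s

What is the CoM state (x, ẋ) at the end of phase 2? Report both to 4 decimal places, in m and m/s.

x = 1.9149, ẋ = 5.4122

phase 1: p=-0.1261, T=0.678, ωT=2.157260, cosh=4.381528, sinh=4.265887; start (x,ẋ)=(-0.097400, 0.284400) → end (x,ẋ)=(0.380949, 1.635657)
phase 2: p=0.2909, T=0.536, ωT=1.705445, cosh=2.842762, sinh=2.661071; start (x,ẋ)=(0.380949, 1.635657) → end (x,ẋ)=(1.914856, 5.412231)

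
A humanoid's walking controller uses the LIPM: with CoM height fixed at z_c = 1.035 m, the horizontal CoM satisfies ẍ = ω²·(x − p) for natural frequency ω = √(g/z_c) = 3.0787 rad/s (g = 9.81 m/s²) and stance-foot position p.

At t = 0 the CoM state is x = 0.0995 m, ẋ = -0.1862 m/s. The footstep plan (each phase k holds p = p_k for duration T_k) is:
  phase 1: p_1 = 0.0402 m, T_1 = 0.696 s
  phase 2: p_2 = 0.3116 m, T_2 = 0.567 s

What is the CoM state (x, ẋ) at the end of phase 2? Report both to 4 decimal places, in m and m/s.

phase 1: p=0.0402, T=0.696, ωT=2.142775, cosh=4.320193, sinh=4.202865; start (x,ẋ)=(0.099500, -0.186200) → end (x,ẋ)=(0.042198, -0.037116)
phase 2: p=0.3116, T=0.567, ωT=1.745623, cosh=2.952003, sinh=2.777467; start (x,ẋ)=(0.042198, -0.037116) → end (x,ẋ)=(-0.517160, -2.413220)

x = -0.5172, ẋ = -2.4132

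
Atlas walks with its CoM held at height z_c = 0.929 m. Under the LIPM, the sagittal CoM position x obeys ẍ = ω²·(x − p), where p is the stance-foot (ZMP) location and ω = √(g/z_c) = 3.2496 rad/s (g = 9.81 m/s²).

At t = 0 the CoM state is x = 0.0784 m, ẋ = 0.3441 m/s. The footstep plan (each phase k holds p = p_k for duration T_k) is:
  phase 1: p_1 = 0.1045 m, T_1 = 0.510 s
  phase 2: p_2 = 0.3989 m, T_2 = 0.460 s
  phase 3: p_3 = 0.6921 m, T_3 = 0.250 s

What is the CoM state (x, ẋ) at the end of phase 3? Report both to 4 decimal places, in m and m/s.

phase 1: p=0.1045, T=0.510, ωT=1.657296, cosh=2.717881, sinh=2.527228; start (x,ẋ)=(0.078400, 0.344100) → end (x,ẋ)=(0.301171, 0.720877)
phase 2: p=0.3989, T=0.460, ωT=1.494816, cosh=2.341403, sinh=2.117113; start (x,ẋ)=(0.301171, 0.720877) → end (x,ẋ)=(0.639729, 1.015513)
phase 3: p=0.6921, T=0.250, ωT=0.812400, cosh=1.348551, sinh=0.904759; start (x,ẋ)=(0.639729, 1.015513) → end (x,ẋ)=(0.904216, 1.215495)

x = 0.9042, ẋ = 1.2155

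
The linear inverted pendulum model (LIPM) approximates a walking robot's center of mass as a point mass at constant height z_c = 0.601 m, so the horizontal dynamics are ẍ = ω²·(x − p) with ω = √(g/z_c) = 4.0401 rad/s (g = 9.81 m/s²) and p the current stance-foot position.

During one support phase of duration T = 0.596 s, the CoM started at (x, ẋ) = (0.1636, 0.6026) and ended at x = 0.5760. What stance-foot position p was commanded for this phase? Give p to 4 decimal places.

p = 0.2526

ωT = 4.0401·0.596 = 2.407900; cosh(ωT) = 5.600302, sinh(ωT) = 5.510298
x(T) = p + (x₀−p)·cosh(ωT) + (ẋ₀/ω)·sinh(ωT) ⇒ p·(1 − cosh) = x(T) − x₀·cosh − (ẋ₀/ω)·sinh
numerator   = 0.5760 − (0.1636)·5.600302 − (0.6026/4.0401)·5.510298 = -1.162096
denominator = 1 − 5.600302 = -4.600302
p = -1.162096 / -4.600302 = 0.2526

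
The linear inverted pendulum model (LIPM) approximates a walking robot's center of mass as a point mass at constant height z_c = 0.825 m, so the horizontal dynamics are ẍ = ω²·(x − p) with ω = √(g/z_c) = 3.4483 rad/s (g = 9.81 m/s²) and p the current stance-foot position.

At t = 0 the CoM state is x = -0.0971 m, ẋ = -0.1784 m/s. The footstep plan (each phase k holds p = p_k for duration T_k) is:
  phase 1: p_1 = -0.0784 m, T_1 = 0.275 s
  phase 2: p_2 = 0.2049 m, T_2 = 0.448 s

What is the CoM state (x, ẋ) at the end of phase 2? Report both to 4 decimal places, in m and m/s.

x = -0.9140, ẋ = -3.6593

phase 1: p=-0.0784, T=0.275, ωT=0.948283, cosh=1.484339, sinh=1.096933; start (x,ẋ)=(-0.097100, -0.178400) → end (x,ẋ)=(-0.162908, -0.335540)
phase 2: p=0.2049, T=0.448, ωT=1.544838, cosh=2.450280, sinh=2.236934; start (x,ẋ)=(-0.162908, -0.335540) → end (x,ẋ)=(-0.913999, -3.659295)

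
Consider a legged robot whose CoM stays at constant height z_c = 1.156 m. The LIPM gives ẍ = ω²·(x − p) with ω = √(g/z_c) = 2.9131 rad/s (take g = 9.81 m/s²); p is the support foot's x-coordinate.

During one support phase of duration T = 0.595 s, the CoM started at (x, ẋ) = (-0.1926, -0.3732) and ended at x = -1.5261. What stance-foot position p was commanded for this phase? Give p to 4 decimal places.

ωT = 2.9131·0.595 = 1.733294; cosh(ωT) = 2.917984, sinh(ωT) = 2.741283
x(T) = p + (x₀−p)·cosh(ωT) + (ẋ₀/ω)·sinh(ωT) ⇒ p·(1 − cosh) = x(T) − x₀·cosh − (ẋ₀/ω)·sinh
numerator   = -1.5261 − (-0.1926)·2.917984 − (-0.3732/2.9131)·2.741283 = -0.612908
denominator = 1 − 2.917984 = -1.917984
p = -0.612908 / -1.917984 = 0.3196

p = 0.3196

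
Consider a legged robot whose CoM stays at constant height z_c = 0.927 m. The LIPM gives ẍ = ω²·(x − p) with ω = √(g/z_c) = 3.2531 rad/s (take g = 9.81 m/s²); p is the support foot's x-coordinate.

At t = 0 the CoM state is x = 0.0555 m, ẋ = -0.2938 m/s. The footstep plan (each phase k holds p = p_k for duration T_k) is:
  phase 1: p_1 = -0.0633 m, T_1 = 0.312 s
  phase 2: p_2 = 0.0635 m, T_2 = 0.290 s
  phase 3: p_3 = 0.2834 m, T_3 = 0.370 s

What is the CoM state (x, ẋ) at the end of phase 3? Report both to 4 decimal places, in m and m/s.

phase 1: p=-0.0633, T=0.312, ωT=1.014967, cosh=1.560844, sinh=1.198429; start (x,ẋ)=(0.055500, -0.293800) → end (x,ẋ)=(0.013893, 0.004579)
phase 2: p=0.0635, T=0.290, ωT=0.943399, cosh=1.479000, sinh=1.089698; start (x,ẋ)=(0.013893, 0.004579) → end (x,ẋ)=(-0.008334, -0.169078)
phase 3: p=0.2834, T=0.370, ωT=1.203647, cosh=1.816173, sinh=1.516075; start (x,ẋ)=(-0.008334, -0.169078) → end (x,ẋ)=(-0.325237, -1.745891)

x = -0.3252, ẋ = -1.7459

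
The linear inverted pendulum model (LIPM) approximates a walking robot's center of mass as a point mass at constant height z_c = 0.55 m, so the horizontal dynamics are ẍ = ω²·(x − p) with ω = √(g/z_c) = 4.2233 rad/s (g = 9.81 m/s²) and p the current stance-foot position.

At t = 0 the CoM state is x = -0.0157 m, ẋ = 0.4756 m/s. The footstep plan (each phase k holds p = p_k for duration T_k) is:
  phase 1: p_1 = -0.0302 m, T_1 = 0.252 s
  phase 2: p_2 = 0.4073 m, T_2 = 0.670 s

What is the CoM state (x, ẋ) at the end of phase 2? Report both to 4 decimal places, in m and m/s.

phase 1: p=-0.0302, T=0.252, ωT=1.064272, cosh=1.621853, sinh=1.276874; start (x,ẋ)=(-0.015700, 0.475600) → end (x,ẋ)=(0.137110, 0.849546)
phase 2: p=0.4073, T=0.670, ωT=2.829611, cosh=8.498953, sinh=8.439917; start (x,ẋ)=(0.137110, 0.849546) → end (x,ẋ)=(-0.191285, -2.410483)

x = -0.1913, ẋ = -2.4105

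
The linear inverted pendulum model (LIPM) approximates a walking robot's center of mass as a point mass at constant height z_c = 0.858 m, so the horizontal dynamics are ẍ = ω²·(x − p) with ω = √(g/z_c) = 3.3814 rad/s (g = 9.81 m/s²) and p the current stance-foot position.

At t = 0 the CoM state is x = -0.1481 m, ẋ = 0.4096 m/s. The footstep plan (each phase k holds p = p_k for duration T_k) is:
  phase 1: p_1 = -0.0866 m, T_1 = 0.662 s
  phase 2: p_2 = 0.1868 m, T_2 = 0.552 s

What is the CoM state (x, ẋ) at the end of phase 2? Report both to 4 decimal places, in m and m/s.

phase 1: p=-0.0866, T=0.662, ωT=2.238487, cosh=4.742874, sinh=4.636254; start (x,ẋ)=(-0.148100, 0.409600) → end (x,ẋ)=(0.183318, 0.978544)
phase 2: p=0.1868, T=0.552, ωT=1.866533, cosh=3.310249, sinh=3.155590; start (x,ẋ)=(0.183318, 0.978544) → end (x,ẋ)=(1.088470, 3.202068)

x = 1.0885, ẋ = 3.2021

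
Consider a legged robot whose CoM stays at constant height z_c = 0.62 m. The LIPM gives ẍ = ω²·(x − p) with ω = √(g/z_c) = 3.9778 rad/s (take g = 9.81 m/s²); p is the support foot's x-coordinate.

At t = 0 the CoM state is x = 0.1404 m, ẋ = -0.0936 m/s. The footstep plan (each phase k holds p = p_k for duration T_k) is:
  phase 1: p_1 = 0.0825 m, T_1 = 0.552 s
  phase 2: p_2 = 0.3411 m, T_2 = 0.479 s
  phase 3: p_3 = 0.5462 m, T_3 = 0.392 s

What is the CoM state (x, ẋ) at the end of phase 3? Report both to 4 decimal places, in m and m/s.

x = 0.8365, ẋ = 1.3573

phase 1: p=0.0825, T=0.552, ωT=2.195746, cosh=4.548987, sinh=4.437712; start (x,ẋ)=(0.140400, -0.093600) → end (x,ẋ)=(0.241464, 0.596285)
phase 2: p=0.3411, T=0.479, ωT=1.905366, cosh=3.435318, sinh=3.286550; start (x,ẋ)=(0.241464, 0.596285) → end (x,ẋ)=(0.491484, 0.745867)
phase 3: p=0.5462, T=0.392, ωT=1.559298, cosh=2.482882, sinh=2.272598; start (x,ẋ)=(0.491484, 0.745867) → end (x,ẋ)=(0.836476, 1.357271)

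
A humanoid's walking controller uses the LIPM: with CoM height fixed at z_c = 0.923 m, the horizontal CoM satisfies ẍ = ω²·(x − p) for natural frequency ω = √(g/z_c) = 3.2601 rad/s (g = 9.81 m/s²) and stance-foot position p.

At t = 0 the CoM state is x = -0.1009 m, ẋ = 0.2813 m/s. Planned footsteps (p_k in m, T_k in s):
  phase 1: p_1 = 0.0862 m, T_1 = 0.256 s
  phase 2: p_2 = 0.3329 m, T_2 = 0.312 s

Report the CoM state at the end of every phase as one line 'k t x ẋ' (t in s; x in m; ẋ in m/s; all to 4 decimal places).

phase 1: p=0.0862, T=0.256, ωT=0.834586, cosh=1.368957, sinh=0.934902; start (x,ẋ)=(-0.100900, 0.281300) → end (x,ẋ)=(-0.089263, -0.185170)
phase 2: p=0.3329, T=0.312, ωT=1.017151, cosh=1.563465, sinh=1.201841; start (x,ẋ)=(-0.089263, -0.185170) → end (x,ẋ)=(-0.395400, -1.943593)

1 0.2560 -0.0893 -0.1852
2 0.5680 -0.3954 -1.9436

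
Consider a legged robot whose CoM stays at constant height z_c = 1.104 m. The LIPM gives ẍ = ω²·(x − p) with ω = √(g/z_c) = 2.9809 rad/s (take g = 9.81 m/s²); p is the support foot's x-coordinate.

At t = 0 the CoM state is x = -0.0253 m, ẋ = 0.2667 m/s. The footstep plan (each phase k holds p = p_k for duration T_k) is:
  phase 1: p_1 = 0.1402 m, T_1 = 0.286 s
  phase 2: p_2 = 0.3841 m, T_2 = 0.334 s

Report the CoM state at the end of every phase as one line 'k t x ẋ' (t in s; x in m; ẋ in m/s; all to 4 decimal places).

1 0.2860 -0.0033 -0.1038
2 0.6200 -0.2524 -1.5090

phase 1: p=0.1402, T=0.286, ωT=0.852537, cosh=1.385961, sinh=0.959630; start (x,ẋ)=(-0.025300, 0.266700) → end (x,ẋ)=(-0.003319, -0.103787)
phase 2: p=0.3841, T=0.334, ωT=0.995621, cosh=1.537949, sinh=1.168455; start (x,ẋ)=(-0.003319, -0.103787) → end (x,ẋ)=(-0.252413, -1.509017)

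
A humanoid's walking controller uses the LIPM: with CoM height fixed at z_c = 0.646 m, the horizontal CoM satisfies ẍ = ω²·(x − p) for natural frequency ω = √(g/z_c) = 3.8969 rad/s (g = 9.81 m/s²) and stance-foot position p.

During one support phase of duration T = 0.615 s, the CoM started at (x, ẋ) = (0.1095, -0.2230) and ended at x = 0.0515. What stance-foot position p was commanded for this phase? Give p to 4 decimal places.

p = 0.0536

ωT = 3.8969·0.615 = 2.396593; cosh(ωT) = 5.538359, sinh(ωT) = 5.447331
x(T) = p + (x₀−p)·cosh(ωT) + (ẋ₀/ω)·sinh(ωT) ⇒ p·(1 − cosh) = x(T) − x₀·cosh − (ẋ₀/ω)·sinh
numerator   = 0.0515 − (0.1095)·5.538359 − (-0.2230/3.8969)·5.447331 = -0.243227
denominator = 1 − 5.538359 = -4.538359
p = -0.243227 / -4.538359 = 0.0536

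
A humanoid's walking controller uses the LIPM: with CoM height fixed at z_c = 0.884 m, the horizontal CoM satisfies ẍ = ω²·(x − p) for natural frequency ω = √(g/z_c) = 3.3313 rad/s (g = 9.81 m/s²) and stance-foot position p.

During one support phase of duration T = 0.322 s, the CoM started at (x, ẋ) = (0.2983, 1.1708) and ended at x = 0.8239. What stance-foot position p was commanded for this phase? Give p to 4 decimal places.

p = 0.1844

ωT = 3.3313·0.322 = 1.072679; cosh(ωT) = 1.632645, sinh(ωT) = 1.290554
x(T) = p + (x₀−p)·cosh(ωT) + (ẋ₀/ω)·sinh(ωT) ⇒ p·(1 − cosh) = x(T) − x₀·cosh − (ẋ₀/ω)·sinh
numerator   = 0.8239 − (0.2983)·1.632645 − (1.1708/3.3313)·1.290554 = -0.116689
denominator = 1 − 1.632645 = -0.632645
p = -0.116689 / -0.632645 = 0.1844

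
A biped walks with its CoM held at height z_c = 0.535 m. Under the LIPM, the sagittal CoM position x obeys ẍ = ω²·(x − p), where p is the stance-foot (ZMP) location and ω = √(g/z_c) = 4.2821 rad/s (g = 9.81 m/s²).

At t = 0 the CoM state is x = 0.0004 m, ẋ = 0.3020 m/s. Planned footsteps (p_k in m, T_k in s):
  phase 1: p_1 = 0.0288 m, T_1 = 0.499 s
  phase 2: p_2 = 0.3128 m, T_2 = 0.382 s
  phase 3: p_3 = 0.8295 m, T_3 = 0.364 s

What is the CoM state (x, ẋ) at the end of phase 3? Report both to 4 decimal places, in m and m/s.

phase 1: p=0.0288, T=0.499, ωT=2.136768, cosh=4.295023, sinh=4.176988; start (x,ẋ)=(0.000400, 0.302000) → end (x,ẋ)=(0.201408, 0.789127)
phase 2: p=0.3128, T=0.382, ωT=1.635762, cosh=2.664086, sinh=2.469283; start (x,ẋ)=(0.201408, 0.789127) → end (x,ẋ)=(0.471094, 0.924476)
phase 3: p=0.8295, T=0.364, ωT=1.558684, cosh=2.481489, sinh=2.271076; start (x,ẋ)=(0.471094, 0.924476) → end (x,ẋ)=(0.430430, -1.191409)

x = 0.4304, ẋ = -1.1914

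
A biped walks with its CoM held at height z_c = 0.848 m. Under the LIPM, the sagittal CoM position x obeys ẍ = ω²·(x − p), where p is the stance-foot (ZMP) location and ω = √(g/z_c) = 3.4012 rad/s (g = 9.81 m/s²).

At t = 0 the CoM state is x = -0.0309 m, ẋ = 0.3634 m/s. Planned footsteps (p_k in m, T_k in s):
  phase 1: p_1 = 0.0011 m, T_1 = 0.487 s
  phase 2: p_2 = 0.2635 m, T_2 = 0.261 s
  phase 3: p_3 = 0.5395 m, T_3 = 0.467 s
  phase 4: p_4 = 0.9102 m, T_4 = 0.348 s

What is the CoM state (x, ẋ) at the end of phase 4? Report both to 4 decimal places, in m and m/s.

phase 1: p=0.0011, T=0.487, ωT=1.656384, cosh=2.715579, sinh=2.524751; start (x,ẋ)=(-0.030900, 0.363400) → end (x,ẋ)=(0.183958, 0.712051)
phase 2: p=0.2635, T=0.261, ωT=0.887713, cosh=1.420582, sinh=1.008986; start (x,ẋ)=(0.183958, 0.712051) → end (x,ẋ)=(0.361738, 0.738557)
phase 3: p=0.5395, T=0.467, ωT=1.588360, cosh=2.549988, sinh=2.345728; start (x,ẋ)=(0.361738, 0.738557) → end (x,ẋ)=(0.595573, 0.465071)
phase 4: p=0.9102, T=0.348, ωT=1.183618, cosh=1.786169, sinh=1.480000; start (x,ẋ)=(0.595573, 0.465071) → end (x,ẋ)=(0.550595, -0.753063)

x = 0.5506, ẋ = -0.7531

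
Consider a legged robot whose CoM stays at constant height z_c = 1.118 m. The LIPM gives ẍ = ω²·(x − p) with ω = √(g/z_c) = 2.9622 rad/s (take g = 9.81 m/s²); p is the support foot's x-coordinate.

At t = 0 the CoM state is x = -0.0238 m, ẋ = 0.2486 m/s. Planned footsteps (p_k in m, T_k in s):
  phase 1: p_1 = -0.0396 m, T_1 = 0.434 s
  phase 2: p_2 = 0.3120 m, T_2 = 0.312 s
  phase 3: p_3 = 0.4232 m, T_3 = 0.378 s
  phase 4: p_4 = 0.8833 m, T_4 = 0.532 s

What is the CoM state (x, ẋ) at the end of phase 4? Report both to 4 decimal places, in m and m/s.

x = -0.9394, ẋ = -5.0658

phase 1: p=-0.0396, T=0.434, ωT=1.285595, cosh=1.946652, sinh=1.670166; start (x,ẋ)=(-0.023800, 0.248600) → end (x,ẋ)=(0.131324, 0.562106)
phase 2: p=0.3120, T=0.312, ωT=0.924206, cosh=1.458357, sinh=1.061511; start (x,ẋ)=(0.131324, 0.562106) → end (x,ẋ)=(0.249942, 0.251634)
phase 3: p=0.4232, T=0.378, ωT=1.119712, cosh=1.695172, sinh=1.368798; start (x,ẋ)=(0.249942, 0.251634) → end (x,ẋ)=(0.245775, -0.275938)
phase 4: p=0.8833, T=0.532, ωT=1.575890, cosh=2.520934, sinh=2.314111; start (x,ẋ)=(0.245775, -0.275938) → end (x,ẋ)=(-0.939424, -5.065762)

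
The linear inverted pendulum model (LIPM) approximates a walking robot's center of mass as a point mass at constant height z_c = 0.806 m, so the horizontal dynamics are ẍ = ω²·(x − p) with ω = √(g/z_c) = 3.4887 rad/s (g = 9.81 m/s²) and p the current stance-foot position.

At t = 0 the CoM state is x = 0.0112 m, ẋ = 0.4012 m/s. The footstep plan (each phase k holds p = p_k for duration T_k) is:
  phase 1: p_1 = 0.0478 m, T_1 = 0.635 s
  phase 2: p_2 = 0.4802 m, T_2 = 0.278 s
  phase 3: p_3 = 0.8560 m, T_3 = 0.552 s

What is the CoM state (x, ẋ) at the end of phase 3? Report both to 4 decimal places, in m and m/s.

phase 1: p=0.0478, T=0.635, ωT=2.215324, cosh=4.636750, sinh=4.527632; start (x,ẋ)=(0.011200, 0.401200) → end (x,ẋ)=(0.398772, 1.282147)
phase 2: p=0.4802, T=0.278, ωT=0.969859, cosh=1.508354, sinh=1.129217; start (x,ẋ)=(0.398772, 1.282147) → end (x,ẋ)=(0.772381, 1.613146)
phase 3: p=0.8560, T=0.552, ωT=1.925762, cosh=3.503071, sinh=3.357306; start (x,ẋ)=(0.772381, 1.613146) → end (x,ẋ)=(2.115468, 4.671569)

x = 2.1155, ẋ = 4.6716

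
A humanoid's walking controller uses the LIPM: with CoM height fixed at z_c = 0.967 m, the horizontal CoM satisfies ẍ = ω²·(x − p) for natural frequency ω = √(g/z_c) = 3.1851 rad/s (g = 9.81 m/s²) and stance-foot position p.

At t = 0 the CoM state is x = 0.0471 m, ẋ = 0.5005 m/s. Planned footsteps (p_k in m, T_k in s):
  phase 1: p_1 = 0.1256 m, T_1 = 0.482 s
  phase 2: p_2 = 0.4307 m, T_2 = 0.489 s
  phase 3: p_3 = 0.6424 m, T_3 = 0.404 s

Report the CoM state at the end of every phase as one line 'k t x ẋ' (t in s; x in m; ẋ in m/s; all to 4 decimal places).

phase 1: p=0.1256, T=0.482, ωT=1.535218, cosh=2.428874, sinh=2.213465; start (x,ẋ)=(0.047100, 0.500500) → end (x,ẋ)=(0.282753, 0.662218)
phase 2: p=0.4307, T=0.489, ωT=1.557514, cosh=2.478832, sinh=2.268173; start (x,ẋ)=(0.282753, 0.662218) → end (x,ẋ)=(0.535542, 0.572703)
phase 3: p=0.6424, T=0.404, ωT=1.286780, cosh=1.948634, sinh=1.672475; start (x,ẋ)=(0.535542, 0.572703) → end (x,ẋ)=(0.734895, 0.546754)

1 0.4820 0.2828 0.6622
2 0.9710 0.5355 0.5727
3 1.3750 0.7349 0.5468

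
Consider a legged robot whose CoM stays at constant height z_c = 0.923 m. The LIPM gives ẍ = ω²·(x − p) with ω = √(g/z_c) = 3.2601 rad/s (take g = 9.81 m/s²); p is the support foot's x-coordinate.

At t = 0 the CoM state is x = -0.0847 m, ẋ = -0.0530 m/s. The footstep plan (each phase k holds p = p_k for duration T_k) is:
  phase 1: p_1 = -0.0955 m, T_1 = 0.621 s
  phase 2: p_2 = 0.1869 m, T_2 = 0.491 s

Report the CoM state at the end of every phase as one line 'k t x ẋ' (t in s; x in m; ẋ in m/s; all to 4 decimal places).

1 0.6210 -0.1144 -0.0732
2 1.1120 -0.6435 -2.5238

phase 1: p=-0.0955, T=0.621, ωT=2.024522, cosh=3.852274, sinh=3.720217; start (x,ẋ)=(-0.084700, -0.053000) → end (x,ẋ)=(-0.114376, -0.073185)
phase 2: p=0.1869, T=0.491, ωT=1.600709, cosh=2.579150, sinh=2.377396; start (x,ẋ)=(-0.114376, -0.073185) → end (x,ẋ)=(-0.643504, -2.523807)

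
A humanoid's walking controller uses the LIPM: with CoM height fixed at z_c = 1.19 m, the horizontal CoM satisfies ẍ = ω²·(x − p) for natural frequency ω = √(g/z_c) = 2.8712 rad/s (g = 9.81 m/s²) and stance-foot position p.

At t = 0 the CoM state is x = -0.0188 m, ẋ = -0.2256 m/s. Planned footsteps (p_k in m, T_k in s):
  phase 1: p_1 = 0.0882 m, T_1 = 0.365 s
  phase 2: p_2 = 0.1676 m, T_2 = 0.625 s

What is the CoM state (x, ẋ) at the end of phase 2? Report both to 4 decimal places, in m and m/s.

x = -1.6708, ẋ = -5.2356

phase 1: p=0.0882, T=0.365, ωT=1.047988, cosh=1.601275, sinh=1.250632; start (x,ẋ)=(-0.018800, -0.225600) → end (x,ẋ)=(-0.181403, -0.745465)
phase 2: p=0.1676, T=0.625, ωT=1.794500, cosh=3.091338, sinh=2.925128; start (x,ẋ)=(-0.181403, -0.745465) → end (x,ẋ)=(-1.670752, -5.235629)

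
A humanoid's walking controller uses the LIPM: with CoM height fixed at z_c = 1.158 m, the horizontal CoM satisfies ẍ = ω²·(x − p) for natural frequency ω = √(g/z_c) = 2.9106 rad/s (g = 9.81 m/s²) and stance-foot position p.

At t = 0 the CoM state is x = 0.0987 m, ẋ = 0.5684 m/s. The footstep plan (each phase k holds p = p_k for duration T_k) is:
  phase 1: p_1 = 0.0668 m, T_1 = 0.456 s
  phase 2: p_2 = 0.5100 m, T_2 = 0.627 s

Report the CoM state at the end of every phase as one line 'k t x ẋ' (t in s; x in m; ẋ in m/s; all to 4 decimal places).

phase 1: p=0.0668, T=0.456, ωT=1.327234, cosh=2.017904, sinh=1.752694; start (x,ẋ)=(0.098700, 0.568400) → end (x,ẋ)=(0.473448, 1.309711)
phase 2: p=0.5100, T=0.627, ωT=1.824946, cosh=3.181844, sinh=3.020617; start (x,ẋ)=(0.473448, 1.309711) → end (x,ẋ)=(1.752914, 3.845938)

1 0.4560 0.4734 1.3097
2 1.0830 1.7529 3.8459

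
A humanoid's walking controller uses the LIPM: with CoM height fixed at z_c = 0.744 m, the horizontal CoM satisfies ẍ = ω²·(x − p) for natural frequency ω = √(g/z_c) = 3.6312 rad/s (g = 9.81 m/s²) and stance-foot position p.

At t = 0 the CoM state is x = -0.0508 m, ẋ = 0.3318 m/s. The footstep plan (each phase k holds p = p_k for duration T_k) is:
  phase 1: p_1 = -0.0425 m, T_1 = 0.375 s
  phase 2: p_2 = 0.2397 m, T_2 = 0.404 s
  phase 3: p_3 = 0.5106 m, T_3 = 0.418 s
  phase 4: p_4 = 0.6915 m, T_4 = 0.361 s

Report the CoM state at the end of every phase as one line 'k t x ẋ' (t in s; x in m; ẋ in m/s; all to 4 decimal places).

phase 1: p=-0.0425, T=0.375, ωT=1.361700, cosh=2.079524, sinh=1.823299; start (x,ẋ)=(-0.050800, 0.331800) → end (x,ẋ)=(0.106843, 0.635034)
phase 2: p=0.2397, T=0.404, ωT=1.467005, cosh=2.283421, sinh=2.052806; start (x,ẋ)=(0.106843, 0.635034) → end (x,ẋ)=(0.295333, 0.459717)
phase 3: p=0.5106, T=0.418, ωT=1.517842, cosh=2.390776, sinh=2.171591; start (x,ẋ)=(0.295333, 0.459717) → end (x,ẋ)=(0.270871, -0.598409)
phase 4: p=0.6915, T=0.361, ωT=1.310863, cosh=1.989481, sinh=1.719894; start (x,ẋ)=(0.270871, -0.598409) → end (x,ẋ)=(-0.428765, -3.817466)

1 0.3750 0.1068 0.6350
2 0.7790 0.2953 0.4597
3 1.1970 0.2709 -0.5984
4 1.5580 -0.4288 -3.8175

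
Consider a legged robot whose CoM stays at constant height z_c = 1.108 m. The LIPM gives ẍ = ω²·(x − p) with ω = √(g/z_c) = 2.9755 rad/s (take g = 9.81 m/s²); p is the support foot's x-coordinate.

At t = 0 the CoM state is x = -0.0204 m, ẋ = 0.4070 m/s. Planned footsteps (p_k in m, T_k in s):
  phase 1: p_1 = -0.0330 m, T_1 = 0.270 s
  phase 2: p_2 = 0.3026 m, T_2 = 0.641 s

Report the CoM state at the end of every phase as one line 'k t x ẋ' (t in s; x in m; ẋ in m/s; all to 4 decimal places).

1 0.2700 0.1060 0.5790
2 0.9110 0.2668 0.0662

phase 1: p=-0.0330, T=0.270, ωT=0.803385, cosh=1.340449, sinh=0.892638; start (x,ẋ)=(-0.020400, 0.407000) → end (x,ẋ)=(0.105988, 0.579029)
phase 2: p=0.3026, T=0.641, ωT=1.907296, cosh=3.441666, sinh=3.293184; start (x,ẋ)=(0.105988, 0.579029) → end (x,ẋ)=(0.266777, 0.066249)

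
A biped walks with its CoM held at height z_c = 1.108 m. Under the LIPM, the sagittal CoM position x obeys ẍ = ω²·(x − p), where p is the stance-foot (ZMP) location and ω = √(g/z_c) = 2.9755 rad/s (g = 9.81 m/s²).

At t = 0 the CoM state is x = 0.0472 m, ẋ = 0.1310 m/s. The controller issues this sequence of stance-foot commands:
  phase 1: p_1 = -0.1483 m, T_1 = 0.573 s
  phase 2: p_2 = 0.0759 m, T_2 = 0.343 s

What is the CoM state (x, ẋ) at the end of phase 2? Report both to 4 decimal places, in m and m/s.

phase 1: p=-0.1483, T=0.573, ωT=1.704961, cosh=2.841477, sinh=2.659697; start (x,ẋ)=(0.047200, 0.131000) → end (x,ẋ)=(0.524305, 1.919407)
phase 2: p=0.0759, T=0.343, ωT=1.020596, cosh=1.567615, sinh=1.207235; start (x,ẋ)=(0.524305, 1.919407) → end (x,ẋ)=(1.557578, 4.619618)

x = 1.5576, ẋ = 4.6196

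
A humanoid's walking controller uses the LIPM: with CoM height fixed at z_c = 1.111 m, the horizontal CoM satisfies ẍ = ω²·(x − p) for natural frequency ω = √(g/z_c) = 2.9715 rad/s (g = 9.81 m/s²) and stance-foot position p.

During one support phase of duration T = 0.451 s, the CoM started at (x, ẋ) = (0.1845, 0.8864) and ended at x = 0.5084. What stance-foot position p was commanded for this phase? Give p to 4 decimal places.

ωT = 2.9715·0.451 = 1.340146; cosh(ωT) = 2.040705, sinh(ωT) = 1.778898
x(T) = p + (x₀−p)·cosh(ωT) + (ẋ₀/ω)·sinh(ωT) ⇒ p·(1 − cosh) = x(T) − x₀·cosh − (ẋ₀/ω)·sinh
numerator   = 0.5084 − (0.1845)·2.040705 − (0.8864/2.9715)·1.778898 = -0.398756
denominator = 1 − 2.040705 = -1.040705
p = -0.398756 / -1.040705 = 0.3832

p = 0.3832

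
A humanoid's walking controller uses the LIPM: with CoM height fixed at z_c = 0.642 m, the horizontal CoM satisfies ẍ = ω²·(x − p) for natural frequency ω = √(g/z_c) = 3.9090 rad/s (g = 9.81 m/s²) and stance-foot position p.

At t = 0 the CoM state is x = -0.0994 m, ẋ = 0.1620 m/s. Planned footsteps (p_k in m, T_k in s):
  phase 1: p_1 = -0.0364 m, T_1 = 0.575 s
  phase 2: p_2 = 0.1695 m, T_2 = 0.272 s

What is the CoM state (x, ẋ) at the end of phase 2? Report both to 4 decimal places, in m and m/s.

phase 1: p=-0.0364, T=0.575, ωT=2.247675, cosh=4.785674, sinh=4.680029; start (x,ẋ)=(-0.099400, 0.162000) → end (x,ẋ)=(-0.143944, -0.377258)
phase 2: p=0.1695, T=0.272, ωT=1.063248, cosh=1.620547, sinh=1.275214; start (x,ẋ)=(-0.143944, -0.377258) → end (x,ẋ)=(-0.461521, -2.173822)

x = -0.4615, ẋ = -2.1738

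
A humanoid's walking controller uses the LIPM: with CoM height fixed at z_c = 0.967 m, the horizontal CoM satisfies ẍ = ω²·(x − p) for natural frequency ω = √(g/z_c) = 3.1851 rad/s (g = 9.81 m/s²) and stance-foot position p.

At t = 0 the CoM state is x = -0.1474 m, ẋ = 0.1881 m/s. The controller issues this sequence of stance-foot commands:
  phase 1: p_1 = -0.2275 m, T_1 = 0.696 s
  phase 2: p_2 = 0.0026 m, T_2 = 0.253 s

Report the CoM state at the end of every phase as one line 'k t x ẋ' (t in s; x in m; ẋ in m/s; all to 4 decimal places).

1 0.6960 0.4122 2.0304
2 0.9490 1.1237 3.8950

phase 1: p=-0.2275, T=0.696, ωT=2.216830, cosh=4.643570, sinh=4.534616; start (x,ẋ)=(-0.147400, 0.188100) → end (x,ẋ)=(0.412247, 2.030356)
phase 2: p=0.0026, T=0.253, ωT=0.805830, cosh=1.342636, sinh=0.895919; start (x,ẋ)=(0.412247, 2.030356) → end (x,ẋ)=(1.123715, 3.894995)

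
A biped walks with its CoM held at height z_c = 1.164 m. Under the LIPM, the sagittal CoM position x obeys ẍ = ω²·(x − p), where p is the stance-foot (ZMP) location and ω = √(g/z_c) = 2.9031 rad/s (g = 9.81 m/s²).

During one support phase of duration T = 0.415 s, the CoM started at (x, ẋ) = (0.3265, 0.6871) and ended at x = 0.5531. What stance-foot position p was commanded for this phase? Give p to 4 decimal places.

ωT = 2.9031·0.415 = 1.204786; cosh(ωT) = 1.817901, sinh(ωT) = 1.518145
x(T) = p + (x₀−p)·cosh(ωT) + (ẋ₀/ω)·sinh(ωT) ⇒ p·(1 − cosh) = x(T) − x₀·cosh − (ẋ₀/ω)·sinh
numerator   = 0.5531 − (0.3265)·1.817901 − (0.6871/2.9031)·1.518145 = -0.399756
denominator = 1 − 1.817901 = -0.817901
p = -0.399756 / -0.817901 = 0.4888

p = 0.4888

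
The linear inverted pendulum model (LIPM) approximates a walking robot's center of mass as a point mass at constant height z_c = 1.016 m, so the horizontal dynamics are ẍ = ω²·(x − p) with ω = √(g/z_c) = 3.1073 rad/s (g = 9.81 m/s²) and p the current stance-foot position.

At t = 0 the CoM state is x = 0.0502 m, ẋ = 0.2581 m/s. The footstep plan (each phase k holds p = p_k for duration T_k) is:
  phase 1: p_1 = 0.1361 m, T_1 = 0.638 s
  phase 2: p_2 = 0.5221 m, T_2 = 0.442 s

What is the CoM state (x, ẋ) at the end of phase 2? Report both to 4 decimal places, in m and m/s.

x = -0.3325, ẋ = -2.3335

phase 1: p=0.1361, T=0.638, ωT=1.982457, cosh=3.699147, sinh=3.561416; start (x,ẋ)=(0.050200, 0.258100) → end (x,ẋ)=(0.114163, 0.004147)
phase 2: p=0.5221, T=0.442, ωT=1.373427, cosh=2.101048, sinh=1.847810; start (x,ẋ)=(0.114163, 0.004147) → end (x,ẋ)=(-0.332529, -2.333538)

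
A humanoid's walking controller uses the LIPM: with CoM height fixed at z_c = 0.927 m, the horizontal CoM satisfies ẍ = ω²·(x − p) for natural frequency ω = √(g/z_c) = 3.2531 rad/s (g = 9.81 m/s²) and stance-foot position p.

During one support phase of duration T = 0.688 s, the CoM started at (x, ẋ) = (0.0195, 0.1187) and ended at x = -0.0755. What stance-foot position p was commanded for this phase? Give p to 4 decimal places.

ωT = 3.2531·0.688 = 2.238133; cosh(ωT) = 4.741233, sinh(ωT) = 4.634575
x(T) = p + (x₀−p)·cosh(ωT) + (ẋ₀/ω)·sinh(ωT) ⇒ p·(1 − cosh) = x(T) − x₀·cosh − (ẋ₀/ω)·sinh
numerator   = -0.0755 − (0.0195)·4.741233 − (0.1187/3.2531)·4.634575 = -0.337062
denominator = 1 − 4.741233 = -3.741233
p = -0.337062 / -3.741233 = 0.0901

p = 0.0901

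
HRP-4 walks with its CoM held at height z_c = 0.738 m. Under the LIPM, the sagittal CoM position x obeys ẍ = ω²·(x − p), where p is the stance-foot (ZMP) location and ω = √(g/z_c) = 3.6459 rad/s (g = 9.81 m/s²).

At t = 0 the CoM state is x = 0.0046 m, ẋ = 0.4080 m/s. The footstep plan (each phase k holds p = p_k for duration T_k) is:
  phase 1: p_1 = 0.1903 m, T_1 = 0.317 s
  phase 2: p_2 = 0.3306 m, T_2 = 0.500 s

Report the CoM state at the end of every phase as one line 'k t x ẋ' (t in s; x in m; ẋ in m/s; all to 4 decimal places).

phase 1: p=0.1903, T=0.317, ωT=1.155750, cosh=1.745614, sinh=1.430792; start (x,ẋ)=(0.004600, 0.408000) → end (x,ẋ)=(0.026255, -0.256498)
phase 2: p=0.3306, T=0.500, ωT=1.822950, cosh=3.175820, sinh=3.014272; start (x,ẋ)=(0.026255, -0.256498) → end (x,ẋ)=(-0.848008, -4.159269)

1 0.3170 0.0263 -0.2565
2 0.8170 -0.8480 -4.1593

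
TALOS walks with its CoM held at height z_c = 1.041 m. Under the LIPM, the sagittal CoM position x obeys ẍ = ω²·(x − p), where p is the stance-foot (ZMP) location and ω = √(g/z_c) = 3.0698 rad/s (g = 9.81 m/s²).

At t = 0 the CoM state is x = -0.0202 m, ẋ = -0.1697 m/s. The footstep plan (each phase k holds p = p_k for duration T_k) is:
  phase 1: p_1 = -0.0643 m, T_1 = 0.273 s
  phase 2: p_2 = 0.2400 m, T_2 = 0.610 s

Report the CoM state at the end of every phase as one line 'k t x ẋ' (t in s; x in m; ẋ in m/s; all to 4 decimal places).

1 0.2730 -0.0557 -0.1057
2 0.8830 -0.8539 -3.2347

phase 1: p=-0.0643, T=0.273, ωT=0.838055, cosh=1.372209, sinh=0.939658; start (x,ẋ)=(-0.020200, -0.169700) → end (x,ẋ)=(-0.055730, -0.105655)
phase 2: p=0.2400, T=0.610, ωT=1.872578, cosh=3.329386, sinh=3.175659; start (x,ẋ)=(-0.055730, -0.105655) → end (x,ẋ)=(-0.853898, -3.234733)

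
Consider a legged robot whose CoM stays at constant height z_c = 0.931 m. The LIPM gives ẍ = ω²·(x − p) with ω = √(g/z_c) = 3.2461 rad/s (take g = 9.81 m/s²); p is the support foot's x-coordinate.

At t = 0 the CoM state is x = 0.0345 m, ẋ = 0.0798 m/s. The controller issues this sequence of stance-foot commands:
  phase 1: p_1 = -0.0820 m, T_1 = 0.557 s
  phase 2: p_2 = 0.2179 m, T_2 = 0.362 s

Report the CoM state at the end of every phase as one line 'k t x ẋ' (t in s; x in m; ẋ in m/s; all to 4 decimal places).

phase 1: p=-0.0820, T=0.557, ωT=1.808078, cosh=3.131341, sinh=2.967372; start (x,ẋ)=(0.034500, 0.079800) → end (x,ẋ)=(0.355749, 1.372054)
phase 2: p=0.2179, T=0.362, ωT=1.175088, cosh=1.773610, sinh=1.464818; start (x,ẋ)=(0.355749, 1.372054) → end (x,ẋ)=(1.081537, 3.088954)

1 0.5570 0.3557 1.3721
2 0.9190 1.0815 3.0890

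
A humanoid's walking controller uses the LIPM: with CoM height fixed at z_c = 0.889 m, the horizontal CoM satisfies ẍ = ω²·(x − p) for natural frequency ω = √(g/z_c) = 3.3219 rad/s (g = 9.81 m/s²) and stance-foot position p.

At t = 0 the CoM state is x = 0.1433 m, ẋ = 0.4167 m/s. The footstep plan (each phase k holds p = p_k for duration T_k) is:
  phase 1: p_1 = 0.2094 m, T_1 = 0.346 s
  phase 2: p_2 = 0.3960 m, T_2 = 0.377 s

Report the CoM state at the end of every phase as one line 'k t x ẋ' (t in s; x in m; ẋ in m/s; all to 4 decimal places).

phase 1: p=0.2094, T=0.346, ωT=1.149377, cosh=1.736531, sinh=1.419697; start (x,ẋ)=(0.143300, 0.416700) → end (x,ẋ)=(0.272702, 0.411879)
phase 2: p=0.3960, T=0.377, ωT=1.252356, cosh=1.892204, sinh=1.606373; start (x,ẋ)=(0.272702, 0.411879) → end (x,ẋ)=(0.361868, 0.121417)

1 0.3460 0.2727 0.4119
2 0.7230 0.3619 0.1214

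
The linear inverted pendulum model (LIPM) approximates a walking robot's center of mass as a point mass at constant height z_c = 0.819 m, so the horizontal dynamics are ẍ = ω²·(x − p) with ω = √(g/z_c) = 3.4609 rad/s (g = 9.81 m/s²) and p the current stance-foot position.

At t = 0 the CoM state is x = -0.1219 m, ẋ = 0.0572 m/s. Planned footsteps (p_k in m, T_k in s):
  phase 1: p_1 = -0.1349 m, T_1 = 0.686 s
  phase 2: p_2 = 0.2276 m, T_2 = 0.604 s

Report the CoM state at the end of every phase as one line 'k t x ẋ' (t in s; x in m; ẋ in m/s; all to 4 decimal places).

1 0.6860 0.0235 0.5494
2 1.2900 0.0219 -0.5565

phase 1: p=-0.1349, T=0.686, ωT=2.374177, cosh=5.417632, sinh=5.324541; start (x,ẋ)=(-0.121900, 0.057200) → end (x,ẋ)=(0.023531, 0.549449)
phase 2: p=0.2276, T=0.604, ωT=2.090384, cosh=4.105828, sinh=3.982189; start (x,ẋ)=(0.023531, 0.549449) → end (x,ẋ)=(0.021934, -0.556535)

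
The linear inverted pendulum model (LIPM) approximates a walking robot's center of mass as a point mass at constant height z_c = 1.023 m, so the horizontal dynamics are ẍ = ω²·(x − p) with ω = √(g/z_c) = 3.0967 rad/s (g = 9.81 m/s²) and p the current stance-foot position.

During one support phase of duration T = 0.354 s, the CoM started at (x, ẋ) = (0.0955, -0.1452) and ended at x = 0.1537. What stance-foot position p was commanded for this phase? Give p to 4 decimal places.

ωT = 3.0967·0.354 = 1.096232; cosh(ωT) = 1.663497, sinh(ωT) = 1.329370
x(T) = p + (x₀−p)·cosh(ωT) + (ẋ₀/ω)·sinh(ωT) ⇒ p·(1 − cosh) = x(T) − x₀·cosh − (ẋ₀/ω)·sinh
numerator   = 0.1537 − (0.0955)·1.663497 − (-0.1452/3.0967)·1.329370 = 0.057168
denominator = 1 − 1.663497 = -0.663497
p = 0.057168 / -0.663497 = -0.0862

p = -0.0862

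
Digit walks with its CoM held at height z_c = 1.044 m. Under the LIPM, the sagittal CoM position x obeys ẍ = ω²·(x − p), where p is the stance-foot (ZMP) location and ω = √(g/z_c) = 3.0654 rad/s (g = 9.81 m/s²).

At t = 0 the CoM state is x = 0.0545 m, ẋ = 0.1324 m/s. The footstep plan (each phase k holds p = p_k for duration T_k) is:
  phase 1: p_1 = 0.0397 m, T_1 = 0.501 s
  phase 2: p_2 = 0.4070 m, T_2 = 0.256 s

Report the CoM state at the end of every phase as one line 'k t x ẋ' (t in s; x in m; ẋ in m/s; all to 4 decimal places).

phase 1: p=0.0397, T=0.501, ωT=1.535765, cosh=2.430085, sinh=2.214794; start (x,ẋ)=(0.054500, 0.132400) → end (x,ẋ)=(0.171326, 0.422224)
phase 2: p=0.4070, T=0.256, ωT=0.784742, cosh=1.324040, sinh=0.867803; start (x,ẋ)=(0.171326, 0.422224) → end (x,ẋ)=(0.214488, -0.067890)

1 0.5010 0.1713 0.4222
2 0.7570 0.2145 -0.0679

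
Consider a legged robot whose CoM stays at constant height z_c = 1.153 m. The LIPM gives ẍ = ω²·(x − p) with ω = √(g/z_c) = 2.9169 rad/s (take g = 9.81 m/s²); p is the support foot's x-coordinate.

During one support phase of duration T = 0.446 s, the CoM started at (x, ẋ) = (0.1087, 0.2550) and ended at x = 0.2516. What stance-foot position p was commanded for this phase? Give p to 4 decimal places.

p = 0.1146

ωT = 2.9169·0.446 = 1.300937; cosh(ωT) = 1.972507, sinh(ωT) = 1.700231
x(T) = p + (x₀−p)·cosh(ωT) + (ẋ₀/ω)·sinh(ωT) ⇒ p·(1 − cosh) = x(T) − x₀·cosh − (ẋ₀/ω)·sinh
numerator   = 0.2516 − (0.1087)·1.972507 − (0.2550/2.9169)·1.700231 = -0.111448
denominator = 1 − 1.972507 = -0.972507
p = -0.111448 / -0.972507 = 0.1146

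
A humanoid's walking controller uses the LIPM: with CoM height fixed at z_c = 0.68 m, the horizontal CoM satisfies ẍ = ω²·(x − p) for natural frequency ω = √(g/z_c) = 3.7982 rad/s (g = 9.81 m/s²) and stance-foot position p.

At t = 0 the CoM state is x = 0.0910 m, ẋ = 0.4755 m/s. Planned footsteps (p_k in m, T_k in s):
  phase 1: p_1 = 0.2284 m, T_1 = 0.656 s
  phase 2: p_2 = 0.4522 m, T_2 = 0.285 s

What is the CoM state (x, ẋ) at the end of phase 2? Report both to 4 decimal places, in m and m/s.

phase 1: p=0.2284, T=0.656, ωT=2.491619, cosh=6.081799, sinh=5.999023; start (x,ẋ)=(0.091000, 0.475500) → end (x,ẋ)=(0.143784, -0.238831)
phase 2: p=0.4522, T=0.285, ωT=1.082487, cosh=1.645382, sinh=1.306630; start (x,ẋ)=(0.143784, -0.238831) → end (x,ẋ)=(-0.137423, -1.923589)

x = -0.1374, ẋ = -1.9236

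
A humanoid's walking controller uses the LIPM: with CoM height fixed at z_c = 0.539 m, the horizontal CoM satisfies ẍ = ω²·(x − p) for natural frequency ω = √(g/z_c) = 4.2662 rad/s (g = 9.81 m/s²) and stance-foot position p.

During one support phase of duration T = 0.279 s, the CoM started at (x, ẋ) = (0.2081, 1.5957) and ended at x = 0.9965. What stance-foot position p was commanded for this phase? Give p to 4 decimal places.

p = -0.0813

ωT = 4.2662·0.279 = 1.190270; cosh(ωT) = 1.796054, sinh(ωT) = 1.491914
x(T) = p + (x₀−p)·cosh(ωT) + (ẋ₀/ω)·sinh(ωT) ⇒ p·(1 − cosh) = x(T) − x₀·cosh − (ẋ₀/ω)·sinh
numerator   = 0.9965 − (0.2081)·1.796054 − (1.5957/4.2662)·1.491914 = 0.064716
denominator = 1 − 1.796054 = -0.796054
p = 0.064716 / -0.796054 = -0.0813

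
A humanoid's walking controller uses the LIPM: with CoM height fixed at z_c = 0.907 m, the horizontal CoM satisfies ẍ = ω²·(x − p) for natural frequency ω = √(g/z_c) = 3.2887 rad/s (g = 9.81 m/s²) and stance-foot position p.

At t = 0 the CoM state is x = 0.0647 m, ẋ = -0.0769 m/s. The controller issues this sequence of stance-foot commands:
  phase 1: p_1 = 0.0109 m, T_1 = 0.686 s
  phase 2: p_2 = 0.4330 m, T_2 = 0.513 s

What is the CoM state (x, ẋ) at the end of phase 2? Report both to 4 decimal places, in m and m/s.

phase 1: p=0.0109, T=0.686, ωT=2.256048, cosh=4.825029, sinh=4.720265; start (x,ẋ)=(0.064700, -0.076900) → end (x,ẋ)=(0.160112, 0.464121)
phase 2: p=0.4330, T=0.513, ωT=1.687103, cosh=2.794429, sinh=2.609374; start (x,ẋ)=(0.160112, 0.464121) → end (x,ẋ)=(0.038685, -1.044819)

x = 0.0387, ẋ = -1.0448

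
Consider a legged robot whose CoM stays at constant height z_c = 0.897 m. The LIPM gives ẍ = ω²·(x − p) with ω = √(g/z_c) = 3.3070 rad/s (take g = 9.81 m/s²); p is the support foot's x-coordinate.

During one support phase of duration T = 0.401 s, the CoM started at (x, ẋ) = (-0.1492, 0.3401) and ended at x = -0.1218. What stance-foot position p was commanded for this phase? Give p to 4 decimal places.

p = 0.0010

ωT = 3.3070·0.401 = 1.326107; cosh(ωT) = 2.015931, sinh(ωT) = 1.750422
x(T) = p + (x₀−p)·cosh(ωT) + (ẋ₀/ω)·sinh(ωT) ⇒ p·(1 − cosh) = x(T) − x₀·cosh − (ẋ₀/ω)·sinh
numerator   = -0.1218 − (-0.1492)·2.015931 − (0.3401/3.3070)·1.750422 = -0.001041
denominator = 1 − 2.015931 = -1.015931
p = -0.001041 / -1.015931 = 0.0010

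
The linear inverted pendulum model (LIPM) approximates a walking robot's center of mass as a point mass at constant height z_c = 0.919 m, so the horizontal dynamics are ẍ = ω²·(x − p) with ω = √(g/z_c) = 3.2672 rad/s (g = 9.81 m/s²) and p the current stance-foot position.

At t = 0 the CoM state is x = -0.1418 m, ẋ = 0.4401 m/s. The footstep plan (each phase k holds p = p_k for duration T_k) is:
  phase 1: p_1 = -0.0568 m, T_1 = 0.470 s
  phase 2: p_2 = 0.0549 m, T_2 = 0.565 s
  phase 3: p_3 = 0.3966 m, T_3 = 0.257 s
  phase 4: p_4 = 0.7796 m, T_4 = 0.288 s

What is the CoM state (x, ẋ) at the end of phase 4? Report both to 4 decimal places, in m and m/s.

phase 1: p=-0.0568, T=0.470, ωT=1.535584, cosh=2.429683, sinh=2.214353; start (x,ẋ)=(-0.141800, 0.440100) → end (x,ẋ)=(0.034956, 0.454351)
phase 2: p=0.0549, T=0.565, ωT=1.845968, cosh=3.246050, sinh=3.088178; start (x,ẋ)=(0.034956, 0.454351) → end (x,ẋ)=(0.419616, 1.273616)
phase 3: p=0.3966, T=0.257, ωT=0.839670, cosh=1.373728, sinh=0.941875; start (x,ẋ)=(0.419616, 1.273616) → end (x,ẋ)=(0.795378, 1.820429)
phase 4: p=0.7796, T=0.288, ωT=0.940954, cosh=1.476340, sinh=1.086084; start (x,ẋ)=(0.795378, 1.820429) → end (x,ẋ)=(1.408042, 2.743561)

x = 1.4080, ẋ = 2.7436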